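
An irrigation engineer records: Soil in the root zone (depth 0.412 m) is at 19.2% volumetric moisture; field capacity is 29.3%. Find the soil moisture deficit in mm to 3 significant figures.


Approach: apply the soil moisture deficit relation, SMD = (FC - theta)/100 * depth * 1000.
SMD = (29.3 - 19.2)/100 * 0.412 * 1000 = 41.6 mm
Therefore the soil moisture deficit = 41.6 mm.


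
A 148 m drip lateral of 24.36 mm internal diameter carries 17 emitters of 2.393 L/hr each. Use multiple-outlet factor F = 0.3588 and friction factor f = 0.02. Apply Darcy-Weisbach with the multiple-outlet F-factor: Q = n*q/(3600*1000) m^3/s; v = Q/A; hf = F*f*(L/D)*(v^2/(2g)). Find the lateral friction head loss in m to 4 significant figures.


Q = 17*2.393/(3600*1000) = 1.13003e-05 m^3/s
A = pi*(24.36e-3/2)^2 = 4.66063e-04 m^2, so v = Q/A = 0.0242463 m/s
hf = 0.3588*0.02*(148/0.02436)*(0.0242463^2/(2*9.81)) = 0.001306 m
Therefore the lateral friction head loss = 0.001306 m.


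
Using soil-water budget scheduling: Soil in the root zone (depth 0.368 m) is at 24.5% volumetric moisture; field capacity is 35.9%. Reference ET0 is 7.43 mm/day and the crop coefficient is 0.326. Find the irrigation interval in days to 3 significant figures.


Approach: apply soil-water budget scheduling, SMD = (FC-theta)/100*depth*1000; ETc = ET0*Kc; interval = SMD/ETc.
Step 1 — soil moisture deficit:
  SMD = (35.9 - 24.5)/100 * 0.368 * 1000 = 41.952 mm
Step 2 — daily crop ET (ETc = ET0*Kc):
  ETc = 7.43 * 0.326 = 2.4222 mm/day
Step 3 — irrigation interval (SMD/ETc):
  interval = 41.952 / 2.4222 = 17.3 days
Therefore the irrigation interval = 17.3 days.


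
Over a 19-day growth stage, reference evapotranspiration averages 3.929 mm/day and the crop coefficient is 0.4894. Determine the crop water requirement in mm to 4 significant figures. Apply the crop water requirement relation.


Approach: apply the crop water requirement relation, CWR = ET0 * Kc * days.
CWR = 3.929 * 0.4894 * 19 = 36.53 mm
Therefore the crop water requirement = 36.53 mm.


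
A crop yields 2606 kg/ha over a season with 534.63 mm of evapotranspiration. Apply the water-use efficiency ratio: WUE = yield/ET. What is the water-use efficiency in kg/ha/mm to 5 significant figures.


WUE = 2606 / 534.63 = 4.8744 kg/ha/mm
Therefore the water-use efficiency = 4.8744 kg/ha/mm.


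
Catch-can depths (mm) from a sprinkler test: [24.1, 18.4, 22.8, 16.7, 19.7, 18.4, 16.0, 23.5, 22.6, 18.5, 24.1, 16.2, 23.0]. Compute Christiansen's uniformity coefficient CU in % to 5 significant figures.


Approach: apply Christiansen's uniformity coefficient, CU = (1 - mean_abs_deviation/mean)*100.
mean = 20.30769 mm
mean |d_i - mean| = 2.808284 mm
CU = (1 - 2.808284/20.30769)*100 = 86.171 %
Therefore Christiansen's uniformity coefficient CU = 86.171 %.


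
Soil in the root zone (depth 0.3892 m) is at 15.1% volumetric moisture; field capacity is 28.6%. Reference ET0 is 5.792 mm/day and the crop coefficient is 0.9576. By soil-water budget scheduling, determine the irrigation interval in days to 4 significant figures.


Approach: apply soil-water budget scheduling, SMD = (FC-theta)/100*depth*1000; ETc = ET0*Kc; interval = SMD/ETc.
Step 1 — soil moisture deficit:
  SMD = (28.6 - 15.1)/100 * 0.3892 * 1000 = 52.5420 mm
Step 2 — daily crop ET (ETc = ET0*Kc):
  ETc = 5.792 * 0.9576 = 5.54642 mm/day
Step 3 — irrigation interval (SMD/ETc):
  interval = 52.5420 / 5.54642 = 9.473 days
Therefore the irrigation interval = 9.473 days.


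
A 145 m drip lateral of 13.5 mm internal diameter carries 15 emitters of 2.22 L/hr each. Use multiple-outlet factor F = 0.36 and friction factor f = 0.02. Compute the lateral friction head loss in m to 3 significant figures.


Approach: apply Darcy-Weisbach with the multiple-outlet F-factor, Q = n*q/(3600*1000) m^3/s; v = Q/A; hf = F*f*(L/D)*(v^2/(2g)).
Q = 15*2.22/(3600*1000) = 9.2500e-06 m^3/s
A = pi*(13.5e-3/2)^2 = 1.4314e-04 m^2, so v = Q/A = 0.064623 m/s
hf = 0.36*0.02*(145/0.0135)*(0.064623^2/(2*9.81)) = 0.0165 m
Therefore the lateral friction head loss = 0.0165 m.


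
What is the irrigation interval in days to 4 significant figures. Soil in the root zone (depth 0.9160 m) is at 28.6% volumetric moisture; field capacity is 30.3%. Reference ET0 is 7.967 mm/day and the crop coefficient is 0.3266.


Approach: apply soil-water budget scheduling, SMD = (FC-theta)/100*depth*1000; ETc = ET0*Kc; interval = SMD/ETc.
Step 1 — soil moisture deficit:
  SMD = (30.3 - 28.6)/100 * 0.9160 * 1000 = 15.5720 mm
Step 2 — daily crop ET (ETc = ET0*Kc):
  ETc = 7.967 * 0.3266 = 2.60202 mm/day
Step 3 — irrigation interval (SMD/ETc):
  interval = 15.5720 / 2.60202 = 5.985 days
Therefore the irrigation interval = 5.985 days.


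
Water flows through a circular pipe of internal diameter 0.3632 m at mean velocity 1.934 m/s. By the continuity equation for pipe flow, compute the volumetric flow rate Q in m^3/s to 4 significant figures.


Approach: apply the continuity equation for pipe flow, Q = A * v with A = pi*(D/2)^2.
A = pi*(0.3632/2)^2 = 0.103605 m^2
Q = 0.103605 * 1.934 = 0.2004 m^3/s
Therefore the volumetric flow rate Q = 0.2004 m^3/s.


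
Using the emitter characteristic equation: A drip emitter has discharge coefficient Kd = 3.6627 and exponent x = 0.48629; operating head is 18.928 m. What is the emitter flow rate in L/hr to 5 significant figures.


Approach: apply the emitter characteristic equation, q = Kd * h^x.
q = 3.6627 * 18.928^0.48629 = 15.305 L/hr
Therefore the emitter flow rate = 15.305 L/hr.


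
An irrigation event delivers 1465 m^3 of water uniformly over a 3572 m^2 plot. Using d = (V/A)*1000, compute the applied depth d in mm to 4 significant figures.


d = (1465 / 3572) * 1000 = 410.1 mm
Therefore the applied depth d = 410.1 mm.


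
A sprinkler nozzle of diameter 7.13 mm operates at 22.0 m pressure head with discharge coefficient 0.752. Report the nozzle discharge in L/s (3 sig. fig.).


Approach: apply the orifice equation, Q = Cd*A*sqrt(2*g*h), A = pi*(d/2)^2.
A = pi*(7.13e-3/2)^2 = 3.9927e-05 m^2
Q = 0.752 * 3.9927e-05 * sqrt(2*9.81*22.0) * 1000 = 0.624 L/s
Therefore the nozzle discharge = 0.624 L/s.


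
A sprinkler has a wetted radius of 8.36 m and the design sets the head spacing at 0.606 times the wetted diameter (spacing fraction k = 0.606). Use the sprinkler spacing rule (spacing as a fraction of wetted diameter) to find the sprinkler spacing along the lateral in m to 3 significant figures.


Approach: apply the sprinkler spacing rule (spacing as a fraction of wetted diameter), S = k*(2*R).
S = 0.606 * (2 * 8.36) = 10.1 m
Therefore the sprinkler spacing along the lateral = 10.1 m.


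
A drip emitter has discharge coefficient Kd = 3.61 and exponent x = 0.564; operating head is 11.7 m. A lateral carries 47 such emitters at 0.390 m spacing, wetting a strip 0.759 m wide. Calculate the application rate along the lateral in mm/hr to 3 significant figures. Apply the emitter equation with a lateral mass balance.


Approach: apply the emitter equation with a lateral mass balance, q = Kd*h^x; Q = n*q; rate = Q/(n*spacing*width).
Step 1 — single emitter flow (q = Kd*h^x):
  q = 3.61 * 11.7^0.564 = 14.453 L/hr
Step 2 — total lateral flow: Q = 47 * 14.453 = 679.30 L/hr
Step 3 — wetted area: A = 47 * 0.390 * 0.759 = 13.912 m^2
Step 4 — application rate: Q/A = 679.30/13.912 = 48.8 mm/hr
Therefore the application rate along the lateral = 48.8 mm/hr.


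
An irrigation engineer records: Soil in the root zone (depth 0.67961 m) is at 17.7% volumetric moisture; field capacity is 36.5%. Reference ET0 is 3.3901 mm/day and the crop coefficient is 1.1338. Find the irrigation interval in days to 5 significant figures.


Approach: apply soil-water budget scheduling, SMD = (FC-theta)/100*depth*1000; ETc = ET0*Kc; interval = SMD/ETc.
Step 1 — soil moisture deficit:
  SMD = (36.5 - 17.7)/100 * 0.67961 * 1000 = 127.7667 mm
Step 2 — daily crop ET (ETc = ET0*Kc):
  ETc = 3.3901 * 1.1338 = 3.843695 mm/day
Step 3 — irrigation interval (SMD/ETc):
  interval = 127.7667 / 3.843695 = 33.241 days
Therefore the irrigation interval = 33.241 days.


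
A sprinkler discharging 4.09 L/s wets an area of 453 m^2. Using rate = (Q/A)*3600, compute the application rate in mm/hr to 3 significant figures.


rate = (4.09 / 453) * 3600 = 32.5 mm/hr
Therefore the application rate = 32.5 mm/hr.


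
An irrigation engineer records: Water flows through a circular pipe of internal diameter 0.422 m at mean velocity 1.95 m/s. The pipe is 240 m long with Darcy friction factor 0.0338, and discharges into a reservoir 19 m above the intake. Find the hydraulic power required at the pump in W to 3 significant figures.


Approach: apply continuity + Darcy-Weisbach + hydraulic power, Q = A*v; hf = f*(L/D)*(v^2/(2g)); H = static + hf; P = rho*g*Q*H.
Step 1 — flow rate (continuity, Q = A*v):
  A = pi*(0.422/2)^2 = 0.13987 m^2
  Q = 0.13987 * 1.95 = 0.27274 m^3/s
Step 2 — friction head loss (Darcy-Weisbach):
  hf = 0.0338 * (240/0.422) * (1.95^2 / (2*9.81))
  hf = 3.7255 m
Step 3 — total head: H = 19 + 3.7255 = 22.726 m
Step 4 — hydraulic power (P = rho*g*Q*H):
  P = 1000 * 9.81 * 0.27274 * 22.726 = 60800 W
Therefore the hydraulic power required at the pump = 60800 W.


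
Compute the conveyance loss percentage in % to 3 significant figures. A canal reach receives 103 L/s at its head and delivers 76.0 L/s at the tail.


Approach: apply the conveyance loss ratio, loss% = ((Q_head - Q_tail)/Q_head)*100.
loss = ((103 - 76.0)/103)*100 = 26.2 %
Therefore the conveyance loss percentage = 26.2 %.


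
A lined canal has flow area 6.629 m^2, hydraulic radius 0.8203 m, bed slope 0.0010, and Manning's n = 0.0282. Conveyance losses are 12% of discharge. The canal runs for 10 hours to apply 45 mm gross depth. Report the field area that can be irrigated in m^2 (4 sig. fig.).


Approach: apply Manning's equation with a conveyance and depth budget, Q = (1/n)*A*R^(2/3)*S^(1/2); Q_field = Q*(1-loss); Area = Q_field*t/(d/1000).
Step 1 — canal discharge (Manning's equation):
  Q = (1/0.0282) * 6.629 * 0.8203^(2/3) * 0.0010^(1/2) = 6.51399 m^3/s
Step 2 — delivered flow: Q_field = 6.51399*(1 - 12/100) = 5.73232 m^3/s
Step 3 — volume delivered: V = 5.73232 * 10*3600 = 206363 m^3
Step 4 — area served: A = V / (depth/1000) = 206363 / 0.045 = 4586000 m^2
Therefore the field area that can be irrigated = 4586000 m^2.


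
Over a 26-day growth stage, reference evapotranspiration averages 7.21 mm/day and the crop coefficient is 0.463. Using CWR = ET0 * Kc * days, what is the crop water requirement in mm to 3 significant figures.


CWR = 7.21 * 0.463 * 26 = 86.8 mm
Therefore the crop water requirement = 86.8 mm.


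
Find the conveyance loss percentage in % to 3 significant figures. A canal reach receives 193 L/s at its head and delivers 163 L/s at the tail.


Approach: apply the conveyance loss ratio, loss% = ((Q_head - Q_tail)/Q_head)*100.
loss = ((193 - 163)/193)*100 = 15.5 %
Therefore the conveyance loss percentage = 15.5 %.


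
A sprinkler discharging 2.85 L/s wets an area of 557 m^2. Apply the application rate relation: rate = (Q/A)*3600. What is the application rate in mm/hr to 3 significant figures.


rate = (2.85 / 557) * 3600 = 18.4 mm/hr
Therefore the application rate = 18.4 mm/hr.


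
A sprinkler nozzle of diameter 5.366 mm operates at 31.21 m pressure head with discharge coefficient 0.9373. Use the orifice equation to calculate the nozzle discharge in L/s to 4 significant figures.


Approach: apply the orifice equation, Q = Cd*A*sqrt(2*g*h), A = pi*(d/2)^2.
A = pi*(5.366e-3/2)^2 = 2.26147e-05 m^2
Q = 0.9373 * 2.26147e-05 * sqrt(2*9.81*31.21) * 1000 = 0.5245 L/s
Therefore the nozzle discharge = 0.5245 L/s.


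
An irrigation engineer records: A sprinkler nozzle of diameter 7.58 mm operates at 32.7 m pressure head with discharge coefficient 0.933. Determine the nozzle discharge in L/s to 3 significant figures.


Approach: apply the orifice equation, Q = Cd*A*sqrt(2*g*h), A = pi*(d/2)^2.
A = pi*(7.58e-3/2)^2 = 4.5126e-05 m^2
Q = 0.933 * 4.5126e-05 * sqrt(2*9.81*32.7) * 1000 = 1.07 L/s
Therefore the nozzle discharge = 1.07 L/s.


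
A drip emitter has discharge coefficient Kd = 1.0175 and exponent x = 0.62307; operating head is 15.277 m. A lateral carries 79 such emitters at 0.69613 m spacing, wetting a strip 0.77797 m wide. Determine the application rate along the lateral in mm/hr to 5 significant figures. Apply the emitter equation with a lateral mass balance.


Approach: apply the emitter equation with a lateral mass balance, q = Kd*h^x; Q = n*q; rate = Q/(n*spacing*width).
Step 1 — single emitter flow (q = Kd*h^x):
  q = 1.0175 * 15.277^0.62307 = 5.562538 L/hr
Step 2 — total lateral flow: Q = 79 * 5.562538 = 439.4405 L/hr
Step 3 — wetted area: A = 79 * 0.69613 * 0.77797 = 42.78389 m^2
Step 4 — application rate: Q/A = 439.4405/42.78389 = 10.271 mm/hr
Therefore the application rate along the lateral = 10.271 mm/hr.


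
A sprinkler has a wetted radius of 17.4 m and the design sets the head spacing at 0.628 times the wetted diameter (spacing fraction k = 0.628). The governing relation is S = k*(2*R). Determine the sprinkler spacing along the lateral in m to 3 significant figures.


S = 0.628 * (2 * 17.4) = 21.9 m
Therefore the sprinkler spacing along the lateral = 21.9 m.


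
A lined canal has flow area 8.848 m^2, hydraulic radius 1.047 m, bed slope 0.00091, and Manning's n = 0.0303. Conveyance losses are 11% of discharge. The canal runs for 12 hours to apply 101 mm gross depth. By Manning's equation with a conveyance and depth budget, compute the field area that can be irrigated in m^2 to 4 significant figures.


Approach: apply Manning's equation with a conveyance and depth budget, Q = (1/n)*A*R^(2/3)*S^(1/2); Q_field = Q*(1-loss); Area = Q_field*t/(d/1000).
Step 1 — canal discharge (Manning's equation):
  Q = (1/0.0303) * 8.848 * 1.047^(2/3) * 0.00091^(1/2) = 9.08283 m^3/s
Step 2 — delivered flow: Q_field = 9.08283*(1 - 11/100) = 8.08371 m^3/s
Step 3 — volume delivered: V = 8.08371 * 12*3600 = 349216 m^3
Step 4 — area served: A = V / (depth/1000) = 349216 / 0.101 = 3458000 m^2
Therefore the field area that can be irrigated = 3458000 m^2.


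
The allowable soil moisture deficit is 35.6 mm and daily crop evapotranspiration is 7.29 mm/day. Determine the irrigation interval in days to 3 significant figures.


Approach: apply the irrigation interval relation, interval = SMD / ETc.
interval = 35.6 / 7.29 = 4.88 days
Therefore the irrigation interval = 4.88 days.


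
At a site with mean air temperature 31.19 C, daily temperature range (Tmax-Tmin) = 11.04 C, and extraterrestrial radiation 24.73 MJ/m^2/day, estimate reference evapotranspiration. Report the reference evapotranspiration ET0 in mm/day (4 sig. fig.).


Approach: apply the Hargreaves-Samani method, ET0 = 0.0023*(Tmean+17.8)*sqrt(Tmax-Tmin)*0.408*Ra.
ET0 = 0.0023*(31.19+17.8)*sqrt(11.04)*0.408*24.73 = 3.777 mm/day
Therefore the reference evapotranspiration ET0 = 3.777 mm/day.


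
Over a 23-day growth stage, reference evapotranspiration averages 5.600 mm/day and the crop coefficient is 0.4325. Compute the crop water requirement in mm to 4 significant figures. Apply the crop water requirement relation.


Approach: apply the crop water requirement relation, CWR = ET0 * Kc * days.
CWR = 5.600 * 0.4325 * 23 = 55.71 mm
Therefore the crop water requirement = 55.71 mm.


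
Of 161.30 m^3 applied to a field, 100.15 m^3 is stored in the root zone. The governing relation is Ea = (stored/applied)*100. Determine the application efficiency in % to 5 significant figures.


Ea = (100.15/161.30)*100 = 62.089 %
Therefore the application efficiency = 62.089 %.


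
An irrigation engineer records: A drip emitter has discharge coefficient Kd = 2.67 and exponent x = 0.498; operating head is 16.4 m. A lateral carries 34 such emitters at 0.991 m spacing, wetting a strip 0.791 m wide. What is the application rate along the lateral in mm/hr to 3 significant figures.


Approach: apply the emitter equation with a lateral mass balance, q = Kd*h^x; Q = n*q; rate = Q/(n*spacing*width).
Step 1 — single emitter flow (q = Kd*h^x):
  q = 2.67 * 16.4^0.498 = 10.752 L/hr
Step 2 — total lateral flow: Q = 34 * 10.752 = 365.58 L/hr
Step 3 — wetted area: A = 34 * 0.991 * 0.791 = 26.652 m^2
Step 4 — application rate: Q/A = 365.58/26.652 = 13.7 mm/hr
Therefore the application rate along the lateral = 13.7 mm/hr.


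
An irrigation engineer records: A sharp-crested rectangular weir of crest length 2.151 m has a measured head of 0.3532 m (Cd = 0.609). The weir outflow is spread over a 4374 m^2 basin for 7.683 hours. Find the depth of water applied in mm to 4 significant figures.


Approach: apply the rectangular weir equation with a volume-to-depth conversion, Q = (2/3)*Cd*L*sqrt(2g)*H^1.5; d = Q*t/A * 1000.
Step 1 — weir discharge:
  Q = (2/3)*0.609*2.151*sqrt(2*9.81)*0.3532^1.5 = 0.811983 m^3/s
Step 2 — volume: V = 0.811983 * 7.683*3600 = 22458.5 m^3
Step 3 — depth: d = V/A * 1000 = 22458.5/4374 * 1000 = 5135 mm
Therefore the depth of water applied = 5135 mm.


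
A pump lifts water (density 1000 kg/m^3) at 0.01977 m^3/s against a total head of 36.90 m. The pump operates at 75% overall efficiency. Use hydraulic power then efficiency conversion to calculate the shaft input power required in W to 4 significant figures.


Approach: apply hydraulic power then efficiency conversion, P = rho*g*Q*H; P_in = P/eta.
Step 1 — hydraulic power (P = rho*g*Q*H):
  P = 1000 * 9.81 * 0.01977 * 36.90 = 7156.52 W
Step 2 — input power: P_in = P/eta = 7156.52 / 0.75 = 9542 W
Therefore the shaft input power required = 9542 W.


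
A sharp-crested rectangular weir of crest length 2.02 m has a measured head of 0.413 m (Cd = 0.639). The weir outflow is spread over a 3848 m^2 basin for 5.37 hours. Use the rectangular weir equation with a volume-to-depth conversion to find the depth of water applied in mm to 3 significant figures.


Approach: apply the rectangular weir equation with a volume-to-depth conversion, Q = (2/3)*Cd*L*sqrt(2g)*H^1.5; d = Q*t/A * 1000.
Step 1 — weir discharge:
  Q = (2/3)*0.639*2.02*sqrt(2*9.81)*0.413^1.5 = 1.0117 m^3/s
Step 2 — volume: V = 1.0117 * 5.37*3600 = 19557 m^3
Step 3 — depth: d = V/A * 1000 = 19557/3848 * 1000 = 5080 mm
Therefore the depth of water applied = 5080 mm.


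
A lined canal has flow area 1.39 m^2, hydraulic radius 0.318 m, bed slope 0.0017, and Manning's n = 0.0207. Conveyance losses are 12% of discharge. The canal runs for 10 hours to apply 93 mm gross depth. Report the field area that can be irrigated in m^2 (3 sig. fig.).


Approach: apply Manning's equation with a conveyance and depth budget, Q = (1/n)*A*R^(2/3)*S^(1/2); Q_field = Q*(1-loss); Area = Q_field*t/(d/1000).
Step 1 — canal discharge (Manning's equation):
  Q = (1/0.0207) * 1.39 * 0.318^(2/3) * 0.0017^(1/2) = 1.2899 m^3/s
Step 2 — delivered flow: Q_field = 1.2899*(1 - 12/100) = 1.1351 m^3/s
Step 3 — volume delivered: V = 1.1351 * 10*3600 = 40864 m^3
Step 4 — area served: A = V / (depth/1000) = 40864 / 0.093 = 439000 m^2
Therefore the field area that can be irrigated = 439000 m^2.


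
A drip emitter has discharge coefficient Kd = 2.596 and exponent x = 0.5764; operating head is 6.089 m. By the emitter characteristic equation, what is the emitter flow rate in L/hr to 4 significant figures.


Approach: apply the emitter characteristic equation, q = Kd * h^x.
q = 2.596 * 6.089^0.5764 = 7.354 L/hr
Therefore the emitter flow rate = 7.354 L/hr.


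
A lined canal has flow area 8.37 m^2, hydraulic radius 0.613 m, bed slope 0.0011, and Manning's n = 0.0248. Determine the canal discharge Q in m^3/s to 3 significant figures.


Approach: apply Manning's equation, Q = (1/n)*A*R^(2/3)*S^(1/2).
Q = (1/0.0248) * 8.37 * 0.613^(2/3) * 0.0011^(1/2) = 8.08 m^3/s
Therefore the canal discharge Q = 8.08 m^3/s.


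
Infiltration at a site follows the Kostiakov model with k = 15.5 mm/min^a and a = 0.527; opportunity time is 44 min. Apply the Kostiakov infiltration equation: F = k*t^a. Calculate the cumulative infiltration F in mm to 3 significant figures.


F = 15.5 * 44^0.527 = 114 mm
Therefore the cumulative infiltration F = 114 mm.


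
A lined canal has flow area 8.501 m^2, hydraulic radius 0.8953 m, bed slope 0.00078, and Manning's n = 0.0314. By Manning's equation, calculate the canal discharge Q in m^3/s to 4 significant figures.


Approach: apply Manning's equation, Q = (1/n)*A*R^(2/3)*S^(1/2).
Q = (1/0.0314) * 8.501 * 0.8953^(2/3) * 0.00078^(1/2) = 7.024 m^3/s
Therefore the canal discharge Q = 7.024 m^3/s.


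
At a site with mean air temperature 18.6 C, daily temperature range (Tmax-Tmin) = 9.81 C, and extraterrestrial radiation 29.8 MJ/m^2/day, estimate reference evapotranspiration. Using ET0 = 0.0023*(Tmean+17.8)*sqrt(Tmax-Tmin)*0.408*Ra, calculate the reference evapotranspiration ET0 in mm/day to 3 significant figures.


ET0 = 0.0023*(18.6+17.8)*sqrt(9.81)*0.408*29.8 = 3.19 mm/day
Therefore the reference evapotranspiration ET0 = 3.19 mm/day.


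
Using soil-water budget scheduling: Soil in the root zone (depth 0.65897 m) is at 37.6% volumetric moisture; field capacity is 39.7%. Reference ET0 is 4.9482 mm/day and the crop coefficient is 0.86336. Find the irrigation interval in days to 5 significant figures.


Approach: apply soil-water budget scheduling, SMD = (FC-theta)/100*depth*1000; ETc = ET0*Kc; interval = SMD/ETc.
Step 1 — soil moisture deficit:
  SMD = (39.7 - 37.6)/100 * 0.65897 * 1000 = 13.83837 mm
Step 2 — daily crop ET (ETc = ET0*Kc):
  ETc = 4.9482 * 0.86336 = 4.272078 mm/day
Step 3 — irrigation interval (SMD/ETc):
  interval = 13.83837 / 4.272078 = 3.2393 days
Therefore the irrigation interval = 3.2393 days.


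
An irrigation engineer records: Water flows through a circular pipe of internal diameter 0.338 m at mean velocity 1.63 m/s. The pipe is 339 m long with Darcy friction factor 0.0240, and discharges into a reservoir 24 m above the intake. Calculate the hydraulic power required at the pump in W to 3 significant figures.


Approach: apply continuity + Darcy-Weisbach + hydraulic power, Q = A*v; hf = f*(L/D)*(v^2/(2g)); H = static + hf; P = rho*g*Q*H.
Step 1 — flow rate (continuity, Q = A*v):
  A = pi*(0.338/2)^2 = 0.089727 m^2
  Q = 0.089727 * 1.63 = 0.14626 m^3/s
Step 2 — friction head loss (Darcy-Weisbach):
  hf = 0.0240 * (339/0.338) * (1.63^2 / (2*9.81))
  hf = 3.2596 m
Step 3 — total head: H = 24 + 3.2596 = 27.260 m
Step 4 — hydraulic power (P = rho*g*Q*H):
  P = 1000 * 9.81 * 0.14626 * 27.260 = 39100 W
Therefore the hydraulic power required at the pump = 39100 W.


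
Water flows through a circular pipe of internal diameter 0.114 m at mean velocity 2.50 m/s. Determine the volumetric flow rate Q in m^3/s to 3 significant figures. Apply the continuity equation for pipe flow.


Approach: apply the continuity equation for pipe flow, Q = A * v with A = pi*(D/2)^2.
A = pi*(0.114/2)^2 = 0.010207 m^2
Q = 0.010207 * 2.50 = 0.0255 m^3/s
Therefore the volumetric flow rate Q = 0.0255 m^3/s.


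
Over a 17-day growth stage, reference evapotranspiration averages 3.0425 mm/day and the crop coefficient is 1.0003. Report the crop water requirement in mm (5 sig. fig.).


Approach: apply the crop water requirement relation, CWR = ET0 * Kc * days.
CWR = 3.0425 * 1.0003 * 17 = 51.738 mm
Therefore the crop water requirement = 51.738 mm.


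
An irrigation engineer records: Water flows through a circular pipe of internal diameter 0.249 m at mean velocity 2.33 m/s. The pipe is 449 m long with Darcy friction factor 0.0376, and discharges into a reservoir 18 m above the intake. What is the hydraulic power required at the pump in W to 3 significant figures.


Approach: apply continuity + Darcy-Weisbach + hydraulic power, Q = A*v; hf = f*(L/D)*(v^2/(2g)); H = static + hf; P = rho*g*Q*H.
Step 1 — flow rate (continuity, Q = A*v):
  A = pi*(0.249/2)^2 = 0.048695 m^2
  Q = 0.048695 * 2.33 = 0.11346 m^3/s
Step 2 — friction head loss (Darcy-Weisbach):
  hf = 0.0376 * (449/0.249) * (2.33^2 / (2*9.81))
  hf = 18.761 m
Step 3 — total head: H = 18 + 18.761 = 36.761 m
Step 4 — hydraulic power (P = rho*g*Q*H):
  P = 1000 * 9.81 * 0.11346 * 36.761 = 40900 W
Therefore the hydraulic power required at the pump = 40900 W.


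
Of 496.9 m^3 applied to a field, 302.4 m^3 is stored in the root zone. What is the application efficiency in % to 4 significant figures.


Approach: apply the application efficiency ratio, Ea = (stored/applied)*100.
Ea = (302.4/496.9)*100 = 60.86 %
Therefore the application efficiency = 60.86 %.


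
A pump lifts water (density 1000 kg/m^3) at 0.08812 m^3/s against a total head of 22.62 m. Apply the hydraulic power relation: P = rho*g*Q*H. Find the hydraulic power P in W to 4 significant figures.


P = 1000 * 9.81 * 0.08812 * 22.62 = 19550 W
Therefore the hydraulic power P = 19550 W.


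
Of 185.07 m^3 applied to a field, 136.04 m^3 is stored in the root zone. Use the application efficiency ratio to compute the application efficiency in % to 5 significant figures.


Approach: apply the application efficiency ratio, Ea = (stored/applied)*100.
Ea = (136.04/185.07)*100 = 73.507 %
Therefore the application efficiency = 73.507 %.


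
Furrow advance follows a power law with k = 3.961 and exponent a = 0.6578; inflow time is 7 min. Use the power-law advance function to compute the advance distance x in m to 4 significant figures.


Approach: apply the power-law advance function, x = k*t^a.
x = 3.961 * 7^0.6578 = 14.25 m
Therefore the advance distance x = 14.25 m.


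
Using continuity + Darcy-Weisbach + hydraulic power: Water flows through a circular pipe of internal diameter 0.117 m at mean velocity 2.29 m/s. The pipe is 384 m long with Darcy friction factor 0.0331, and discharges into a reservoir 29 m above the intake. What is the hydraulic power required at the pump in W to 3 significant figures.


Approach: apply continuity + Darcy-Weisbach + hydraulic power, Q = A*v; hf = f*(L/D)*(v^2/(2g)); H = static + hf; P = rho*g*Q*H.
Step 1 — flow rate (continuity, Q = A*v):
  A = pi*(0.117/2)^2 = 0.010751 m^2
  Q = 0.010751 * 2.29 = 0.024621 m^3/s
Step 2 — friction head loss (Darcy-Weisbach):
  hf = 0.0331 * (384/0.117) * (2.29^2 / (2*9.81))
  hf = 29.037 m
Step 3 — total head: H = 29 + 29.037 = 58.037 m
Step 4 — hydraulic power (P = rho*g*Q*H):
  P = 1000 * 9.81 * 0.024621 * 58.037 = 14000 W
Therefore the hydraulic power required at the pump = 14000 W.


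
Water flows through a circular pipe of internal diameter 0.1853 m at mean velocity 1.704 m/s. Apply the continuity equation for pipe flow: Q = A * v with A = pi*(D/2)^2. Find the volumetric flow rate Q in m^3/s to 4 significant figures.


A = pi*(0.1853/2)^2 = 0.0269675 m^2
Q = 0.0269675 * 1.704 = 0.04595 m^3/s
Therefore the volumetric flow rate Q = 0.04595 m^3/s.


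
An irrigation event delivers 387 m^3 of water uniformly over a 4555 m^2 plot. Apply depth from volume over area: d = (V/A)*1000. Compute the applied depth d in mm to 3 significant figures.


d = (387 / 4555) * 1000 = 85.0 mm
Therefore the applied depth d = 85.0 mm.


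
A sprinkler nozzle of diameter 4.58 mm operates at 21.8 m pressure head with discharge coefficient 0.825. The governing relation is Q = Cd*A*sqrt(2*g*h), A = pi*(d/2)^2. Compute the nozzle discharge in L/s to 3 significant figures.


A = pi*(4.58e-3/2)^2 = 1.6475e-05 m^2
Q = 0.825 * 1.6475e-05 * sqrt(2*9.81*21.8) * 1000 = 0.281 L/s
Therefore the nozzle discharge = 0.281 L/s.


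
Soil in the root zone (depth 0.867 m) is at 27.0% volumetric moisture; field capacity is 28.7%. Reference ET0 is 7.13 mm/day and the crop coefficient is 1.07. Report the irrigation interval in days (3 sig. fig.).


Approach: apply soil-water budget scheduling, SMD = (FC-theta)/100*depth*1000; ETc = ET0*Kc; interval = SMD/ETc.
Step 1 — soil moisture deficit:
  SMD = (28.7 - 27.0)/100 * 0.867 * 1000 = 14.739 mm
Step 2 — daily crop ET (ETc = ET0*Kc):
  ETc = 7.13 * 1.07 = 7.6291 mm/day
Step 3 — irrigation interval (SMD/ETc):
  interval = 14.739 / 7.6291 = 1.93 days
Therefore the irrigation interval = 1.93 days.


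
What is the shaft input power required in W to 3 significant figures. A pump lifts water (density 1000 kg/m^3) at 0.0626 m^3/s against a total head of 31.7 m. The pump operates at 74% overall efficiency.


Approach: apply hydraulic power then efficiency conversion, P = rho*g*Q*H; P_in = P/eta.
Step 1 — hydraulic power (P = rho*g*Q*H):
  P = 1000 * 9.81 * 0.0626 * 31.7 = 19467 W
Step 2 — input power: P_in = P/eta = 19467 / 0.74 = 26300 W
Therefore the shaft input power required = 26300 W.


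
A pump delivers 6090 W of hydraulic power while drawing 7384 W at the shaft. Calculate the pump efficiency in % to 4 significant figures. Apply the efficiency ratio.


Approach: apply the efficiency ratio, eta = (P_out/P_in)*100.
eta = (6090 / 7384) * 100 = 82.48 %
Therefore the pump efficiency = 82.48 %.


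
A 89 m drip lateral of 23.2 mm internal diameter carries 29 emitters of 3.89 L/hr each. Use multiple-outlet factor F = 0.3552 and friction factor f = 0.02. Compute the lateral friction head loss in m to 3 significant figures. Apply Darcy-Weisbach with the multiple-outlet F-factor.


Approach: apply Darcy-Weisbach with the multiple-outlet F-factor, Q = n*q/(3600*1000) m^3/s; v = Q/A; hf = F*f*(L/D)*(v^2/(2g)).
Q = 29*3.89/(3600*1000) = 3.1336e-05 m^3/s
A = pi*(23.2e-3/2)^2 = 4.2273e-04 m^2, so v = Q/A = 0.074127 m/s
hf = 0.3552*0.02*(89/0.0232)*(0.074127^2/(2*9.81)) = 0.00763 m
Therefore the lateral friction head loss = 0.00763 m.


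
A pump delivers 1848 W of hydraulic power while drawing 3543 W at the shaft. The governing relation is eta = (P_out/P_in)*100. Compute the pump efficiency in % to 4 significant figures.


eta = (1848 / 3543) * 100 = 52.16 %
Therefore the pump efficiency = 52.16 %.


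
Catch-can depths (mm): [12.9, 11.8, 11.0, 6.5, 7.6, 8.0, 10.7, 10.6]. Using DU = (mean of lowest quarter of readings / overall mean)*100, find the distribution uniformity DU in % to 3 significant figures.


sorted lowest 2 of 8: [6.5, 7.6] -> mean = 7.0500 mm
overall mean = 9.8875 mm
DU = (7.0500/9.8875)*100 = 71.3 %
Therefore the distribution uniformity DU = 71.3 %.


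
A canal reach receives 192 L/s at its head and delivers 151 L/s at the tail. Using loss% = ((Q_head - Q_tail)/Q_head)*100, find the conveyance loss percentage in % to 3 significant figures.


loss = ((192 - 151)/192)*100 = 21.4 %
Therefore the conveyance loss percentage = 21.4 %.


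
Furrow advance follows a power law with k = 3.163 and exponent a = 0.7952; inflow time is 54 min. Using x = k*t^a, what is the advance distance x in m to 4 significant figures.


x = 3.163 * 54^0.7952 = 75.46 m
Therefore the advance distance x = 75.46 m.


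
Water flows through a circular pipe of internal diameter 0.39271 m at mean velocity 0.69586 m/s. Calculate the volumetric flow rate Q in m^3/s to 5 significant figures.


Approach: apply the continuity equation for pipe flow, Q = A * v with A = pi*(D/2)^2.
A = pi*(0.39271/2)^2 = 0.1211250 m^2
Q = 0.1211250 * 0.69586 = 0.084286 m^3/s
Therefore the volumetric flow rate Q = 0.084286 m^3/s.


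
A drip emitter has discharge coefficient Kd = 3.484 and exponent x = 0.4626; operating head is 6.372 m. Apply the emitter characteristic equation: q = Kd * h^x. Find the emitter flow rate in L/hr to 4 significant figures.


q = 3.484 * 6.372^0.4626 = 8.206 L/hr
Therefore the emitter flow rate = 8.206 L/hr.


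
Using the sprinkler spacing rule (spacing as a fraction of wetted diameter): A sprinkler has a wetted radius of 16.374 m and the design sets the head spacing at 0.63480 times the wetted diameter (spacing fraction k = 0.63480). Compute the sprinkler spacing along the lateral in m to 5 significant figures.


Approach: apply the sprinkler spacing rule (spacing as a fraction of wetted diameter), S = k*(2*R).
S = 0.63480 * (2 * 16.374) = 20.788 m
Therefore the sprinkler spacing along the lateral = 20.788 m.


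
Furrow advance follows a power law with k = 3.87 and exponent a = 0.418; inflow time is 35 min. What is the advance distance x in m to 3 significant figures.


Approach: apply the power-law advance function, x = k*t^a.
x = 3.87 * 35^0.418 = 17.1 m
Therefore the advance distance x = 17.1 m.


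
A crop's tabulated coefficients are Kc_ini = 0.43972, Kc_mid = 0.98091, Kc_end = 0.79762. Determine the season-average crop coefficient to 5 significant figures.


Approach: apply a simple seasonal average, Kc_avg = (Kc_ini + Kc_mid + Kc_end)/3.
Kc_avg = (0.43972 + 0.98091 + 0.79762)/3 = 0.73942
Therefore the season-average crop coefficient = 0.73942.


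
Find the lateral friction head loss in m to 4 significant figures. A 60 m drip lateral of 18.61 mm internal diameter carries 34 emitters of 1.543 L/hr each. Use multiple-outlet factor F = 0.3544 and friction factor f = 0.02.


Approach: apply Darcy-Weisbach with the multiple-outlet F-factor, Q = n*q/(3600*1000) m^3/s; v = Q/A; hf = F*f*(L/D)*(v^2/(2g)).
Q = 34*1.543/(3600*1000) = 1.45728e-05 m^3/s
A = pi*(18.61e-3/2)^2 = 2.72009e-04 m^2, so v = Q/A = 0.0535747 m/s
hf = 0.3544*0.02*(60/0.01861)*(0.0535747^2/(2*9.81)) = 0.003343 m
Therefore the lateral friction head loss = 0.003343 m.


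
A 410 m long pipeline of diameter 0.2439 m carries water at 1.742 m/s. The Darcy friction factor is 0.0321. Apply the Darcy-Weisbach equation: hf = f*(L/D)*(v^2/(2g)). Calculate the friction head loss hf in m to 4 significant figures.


hf = 0.0321 * (410/0.2439) * (1.742^2 / (2*9.81))
hf = 8.346 m
Therefore the friction head loss hf = 8.346 m.


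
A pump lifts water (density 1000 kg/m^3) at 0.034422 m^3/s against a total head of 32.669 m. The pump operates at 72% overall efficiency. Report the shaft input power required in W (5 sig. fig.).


Approach: apply hydraulic power then efficiency conversion, P = rho*g*Q*H; P_in = P/eta.
Step 1 — hydraulic power (P = rho*g*Q*H):
  P = 1000 * 9.81 * 0.034422 * 32.669 = 11031.66 W
Step 2 — input power: P_in = P/eta = 11031.66 / 0.72 = 15322 W
Therefore the shaft input power required = 15322 W.


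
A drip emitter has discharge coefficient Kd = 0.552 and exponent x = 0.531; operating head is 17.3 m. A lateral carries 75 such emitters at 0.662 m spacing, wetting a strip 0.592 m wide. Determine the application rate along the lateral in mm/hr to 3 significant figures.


Approach: apply the emitter equation with a lateral mass balance, q = Kd*h^x; Q = n*q; rate = Q/(n*spacing*width).
Step 1 — single emitter flow (q = Kd*h^x):
  q = 0.552 * 17.3^0.531 = 2.5081 L/hr
Step 2 — total lateral flow: Q = 75 * 2.5081 = 188.11 L/hr
Step 3 — wetted area: A = 75 * 0.662 * 0.592 = 29.393 m^2
Step 4 — application rate: Q/A = 188.11/29.393 = 6.40 mm/hr
Therefore the application rate along the lateral = 6.40 mm/hr.


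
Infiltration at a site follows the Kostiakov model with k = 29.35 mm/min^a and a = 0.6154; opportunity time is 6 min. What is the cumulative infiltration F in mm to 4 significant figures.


Approach: apply the Kostiakov infiltration equation, F = k*t^a.
F = 29.35 * 6^0.6154 = 88.41 mm
Therefore the cumulative infiltration F = 88.41 mm.


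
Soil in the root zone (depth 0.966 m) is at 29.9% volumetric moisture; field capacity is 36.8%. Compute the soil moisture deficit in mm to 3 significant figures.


Approach: apply the soil moisture deficit relation, SMD = (FC - theta)/100 * depth * 1000.
SMD = (36.8 - 29.9)/100 * 0.966 * 1000 = 66.7 mm
Therefore the soil moisture deficit = 66.7 mm.


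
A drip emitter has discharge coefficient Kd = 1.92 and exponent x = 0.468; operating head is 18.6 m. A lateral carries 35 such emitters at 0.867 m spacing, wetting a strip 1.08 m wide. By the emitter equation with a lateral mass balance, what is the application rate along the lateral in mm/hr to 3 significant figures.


Approach: apply the emitter equation with a lateral mass balance, q = Kd*h^x; Q = n*q; rate = Q/(n*spacing*width).
Step 1 — single emitter flow (q = Kd*h^x):
  q = 1.92 * 18.6^0.468 = 7.5411 L/hr
Step 2 — total lateral flow: Q = 35 * 7.5411 = 263.94 L/hr
Step 3 — wetted area: A = 35 * 0.867 * 1.08 = 32.773 m^2
Step 4 — application rate: Q/A = 263.94/32.773 = 8.05 mm/hr
Therefore the application rate along the lateral = 8.05 mm/hr.


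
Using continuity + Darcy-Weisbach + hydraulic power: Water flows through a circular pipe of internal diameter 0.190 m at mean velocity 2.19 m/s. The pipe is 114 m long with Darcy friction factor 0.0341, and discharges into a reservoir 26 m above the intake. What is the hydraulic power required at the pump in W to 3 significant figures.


Approach: apply continuity + Darcy-Weisbach + hydraulic power, Q = A*v; hf = f*(L/D)*(v^2/(2g)); H = static + hf; P = rho*g*Q*H.
Step 1 — flow rate (continuity, Q = A*v):
  A = pi*(0.190/2)^2 = 0.028353 m^2
  Q = 0.028353 * 2.19 = 0.062093 m^3/s
Step 2 — friction head loss (Darcy-Weisbach):
  hf = 0.0341 * (114/0.190) * (2.19^2 / (2*9.81))
  hf = 5.0014 m
Step 3 — total head: H = 26 + 5.0014 = 31.001 m
Step 4 — hydraulic power (P = rho*g*Q*H):
  P = 1000 * 9.81 * 0.062093 * 31.001 = 18900 W
Therefore the hydraulic power required at the pump = 18900 W.


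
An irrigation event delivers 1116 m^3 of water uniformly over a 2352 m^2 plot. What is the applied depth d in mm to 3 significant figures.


Approach: apply depth from volume over area, d = (V/A)*1000.
d = (1116 / 2352) * 1000 = 474 mm
Therefore the applied depth d = 474 mm.


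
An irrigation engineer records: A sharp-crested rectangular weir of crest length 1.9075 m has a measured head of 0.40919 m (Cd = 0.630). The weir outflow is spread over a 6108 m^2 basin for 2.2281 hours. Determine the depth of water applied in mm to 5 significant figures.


Approach: apply the rectangular weir equation with a volume-to-depth conversion, Q = (2/3)*Cd*L*sqrt(2g)*H^1.5; d = Q*t/A * 1000.
Step 1 — weir discharge:
  Q = (2/3)*0.630*1.9075*sqrt(2*9.81)*0.40919^1.5 = 0.9288613 m^3/s
Step 2 — volume: V = 0.9288613 * 2.2281*3600 = 7450.545 m^3
Step 3 — depth: d = V/A * 1000 = 7450.545/6108 * 1000 = 1219.8 mm
Therefore the depth of water applied = 1219.8 mm.


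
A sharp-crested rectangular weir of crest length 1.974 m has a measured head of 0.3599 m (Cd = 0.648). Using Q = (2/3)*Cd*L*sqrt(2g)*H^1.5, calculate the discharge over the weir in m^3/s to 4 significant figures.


Q = (2/3)*0.648*1.974*sqrt(2*9.81)*0.3599^1.5 = 0.8156 m^3/s
Therefore the discharge over the weir = 0.8156 m^3/s.


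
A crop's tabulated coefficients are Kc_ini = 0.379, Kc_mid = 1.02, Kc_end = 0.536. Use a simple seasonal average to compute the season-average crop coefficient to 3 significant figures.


Approach: apply a simple seasonal average, Kc_avg = (Kc_ini + Kc_mid + Kc_end)/3.
Kc_avg = (0.379 + 1.02 + 0.536)/3 = 0.645
Therefore the season-average crop coefficient = 0.645.


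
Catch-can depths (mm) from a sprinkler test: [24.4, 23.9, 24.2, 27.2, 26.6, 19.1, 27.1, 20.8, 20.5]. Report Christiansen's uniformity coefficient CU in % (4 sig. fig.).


Approach: apply Christiansen's uniformity coefficient, CU = (1 - mean_abs_deviation/mean)*100.
mean = 23.7556 mm
mean |d_i - mean| = 2.41481 mm
CU = (1 - 2.41481/23.7556)*100 = 89.83 %
Therefore Christiansen's uniformity coefficient CU = 89.83 %.


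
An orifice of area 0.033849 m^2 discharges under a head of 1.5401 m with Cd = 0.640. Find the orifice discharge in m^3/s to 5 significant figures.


Approach: apply the orifice equation, Q = Cd*A*sqrt(2*g*h).
Q = 0.640 * 0.033849 * sqrt(2*9.81*1.5401) = 0.11908 m^3/s
Therefore the orifice discharge = 0.11908 m^3/s.


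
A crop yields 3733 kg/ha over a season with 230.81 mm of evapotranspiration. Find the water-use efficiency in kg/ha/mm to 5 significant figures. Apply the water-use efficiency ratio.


Approach: apply the water-use efficiency ratio, WUE = yield/ET.
WUE = 3733 / 230.81 = 16.173 kg/ha/mm
Therefore the water-use efficiency = 16.173 kg/ha/mm.
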